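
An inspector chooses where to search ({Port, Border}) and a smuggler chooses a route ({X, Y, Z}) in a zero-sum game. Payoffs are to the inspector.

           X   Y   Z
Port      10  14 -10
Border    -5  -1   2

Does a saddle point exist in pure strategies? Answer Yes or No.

Row minima: Port → -10, Border → -5; maximin = -5.
Column maxima: X → 10, Y → 14, Z → 2; minimax = 2.
-5 ≠ 2, so no pure-strategy equilibrium exists.

No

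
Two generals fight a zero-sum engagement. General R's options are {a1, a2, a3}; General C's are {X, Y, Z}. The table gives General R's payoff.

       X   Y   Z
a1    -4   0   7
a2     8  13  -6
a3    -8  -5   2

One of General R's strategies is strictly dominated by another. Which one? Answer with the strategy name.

a3

a1 gives a strictly higher payoff than a3 against every column: -4 > -8, 0 > -5, 7 > 2.
So a3 is strictly dominated and General R never plays it.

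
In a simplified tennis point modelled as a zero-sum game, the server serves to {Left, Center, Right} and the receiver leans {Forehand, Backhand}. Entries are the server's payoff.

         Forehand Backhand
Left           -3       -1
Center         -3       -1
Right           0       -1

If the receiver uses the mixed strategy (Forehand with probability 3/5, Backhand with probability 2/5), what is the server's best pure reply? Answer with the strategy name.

Expected payoff of Left: (3/5)·(-3) + (2/5)·(-1) = -11/5.
Expected payoff of Center: (3/5)·(-3) + (2/5)·(-1) = -11/5.
Expected payoff of Right: (3/5)·0 + (2/5)·(-1) = -2/5.
The largest is -2/5, so the server's best response is Right.

Right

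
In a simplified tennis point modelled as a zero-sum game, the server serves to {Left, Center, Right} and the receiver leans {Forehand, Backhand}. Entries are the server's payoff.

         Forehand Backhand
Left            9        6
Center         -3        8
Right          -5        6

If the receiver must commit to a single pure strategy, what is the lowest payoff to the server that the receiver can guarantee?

Column maxima: Forehand → 9, Backhand → 8.
The smallest of these is 8.

8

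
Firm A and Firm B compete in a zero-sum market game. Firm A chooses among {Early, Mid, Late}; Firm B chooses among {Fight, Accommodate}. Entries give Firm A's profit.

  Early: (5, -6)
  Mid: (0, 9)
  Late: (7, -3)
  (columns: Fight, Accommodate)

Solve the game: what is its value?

63/19

Row minima: Early → -6, Mid → 0, Late → -3; maximin = 0.
Column maxima: Fight → 7, Accommodate → 9; minimax = 7.
0 ≠ 7, so there is no saddle point; optimal play is mixed.
Early is strictly dominated by Late, so Firm A never plays it.
On the remaining 2×2 (Mid, Late vs Fight, Accommodate):
Let Firm A play Mid with probability p. Expected payoff against Fight: 0p + 7(1−p) = −7p + 7; against Accommodate: 9p + (-3)(1−p) = 12p − 3.
Setting these equal: −7p + 7 = 12p − 3 ⇒ −19p = -10 ⇒ p = 10/19, and the value is (-7)·(10/19) + 7 = 63/19.
For Firm B: with q = P(Fight), equating Mid's and Late's payoffs gives −9q + 9 = 10q − 3 ⇒ q = 12/19.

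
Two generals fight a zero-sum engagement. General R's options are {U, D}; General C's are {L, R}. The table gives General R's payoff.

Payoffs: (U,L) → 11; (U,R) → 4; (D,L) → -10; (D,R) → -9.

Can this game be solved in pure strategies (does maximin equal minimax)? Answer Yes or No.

Yes

Row minima: U → 4, D → -10; maximin = 4.
Column maxima: L → 11, R → 4; minimax = 4.
maximin = minimax = 4, so a saddle point exists.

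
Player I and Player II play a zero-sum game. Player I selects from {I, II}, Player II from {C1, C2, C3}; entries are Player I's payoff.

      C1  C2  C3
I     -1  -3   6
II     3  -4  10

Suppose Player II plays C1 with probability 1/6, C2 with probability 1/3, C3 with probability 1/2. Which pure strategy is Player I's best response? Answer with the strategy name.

Expected payoff of I: (1/6)·(-1) + (1/3)·(-3) + (1/2)·6 = 11/6.
Expected payoff of II: (1/6)·3 + (1/3)·(-4) + (1/2)·10 = 25/6.
The largest is 25/6, so Player I's best response is II.

II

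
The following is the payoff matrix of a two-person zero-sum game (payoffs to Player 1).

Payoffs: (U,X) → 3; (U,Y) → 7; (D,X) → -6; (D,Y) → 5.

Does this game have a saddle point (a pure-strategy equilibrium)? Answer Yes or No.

Yes

Row minima: U → 3, D → -6; maximin = 3.
Column maxima: X → 3, Y → 7; minimax = 3.
maximin = minimax = 3, so a saddle point exists.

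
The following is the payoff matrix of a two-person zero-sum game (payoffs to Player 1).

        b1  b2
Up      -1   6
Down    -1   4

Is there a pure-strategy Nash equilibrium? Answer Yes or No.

Yes

Row minima: Up → -1, Down → -1; maximin = -1.
Column maxima: b1 → -1, b2 → 6; minimax = -1.
maximin = minimax = -1, so a saddle point exists.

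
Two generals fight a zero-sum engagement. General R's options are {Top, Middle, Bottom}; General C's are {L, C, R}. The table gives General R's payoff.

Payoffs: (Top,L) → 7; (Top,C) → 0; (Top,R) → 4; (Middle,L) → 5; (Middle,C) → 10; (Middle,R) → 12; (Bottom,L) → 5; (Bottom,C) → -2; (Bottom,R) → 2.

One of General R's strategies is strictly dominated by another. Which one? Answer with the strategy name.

Bottom

Top gives a strictly higher payoff than Bottom against every column: 7 > 5, 0 > -2, 4 > 2.
So Bottom is strictly dominated and General R never plays it.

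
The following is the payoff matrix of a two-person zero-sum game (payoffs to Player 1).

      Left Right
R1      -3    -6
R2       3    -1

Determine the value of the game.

Row minima: R1 → -6, R2 → -1; maximin = -1.
Column maxima: Left → 3, Right → -1; minimax = -1.
Since maximin = minimax = -1, there is a saddle point and the value is -1.

-1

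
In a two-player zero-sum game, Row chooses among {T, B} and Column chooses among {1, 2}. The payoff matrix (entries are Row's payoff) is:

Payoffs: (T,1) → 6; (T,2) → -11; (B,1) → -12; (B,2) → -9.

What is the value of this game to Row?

-93/10

Row minima: T → -11, B → -12; maximin = -11.
Column maxima: 1 → 6, 2 → -9; minimax = -9.
-11 ≠ -9, so there is no saddle point; optimal play is mixed.
Let Row play T with probability p. Expected payoff against 1: 6p + (-12)(1−p) = 18p − 12; against 2: (-11)p + (-9)(1−p) = −2p − 9.
Setting these equal: 18p − 12 = −2p − 9 ⇒ 20p = 3 ⇒ p = 3/20, and the value is (18)·(3/20) − 12 = -93/10.
For Column: with q = P(1), equating T's and B's payoffs gives 17q − 11 = −3q − 9 ⇒ q = 1/10.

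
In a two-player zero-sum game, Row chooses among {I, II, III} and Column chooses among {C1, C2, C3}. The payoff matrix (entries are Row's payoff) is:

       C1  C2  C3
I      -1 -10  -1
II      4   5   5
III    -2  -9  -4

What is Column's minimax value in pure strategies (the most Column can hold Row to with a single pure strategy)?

4

Column maxima: C1 → 4, C2 → 5, C3 → 5.
The smallest of these is 4.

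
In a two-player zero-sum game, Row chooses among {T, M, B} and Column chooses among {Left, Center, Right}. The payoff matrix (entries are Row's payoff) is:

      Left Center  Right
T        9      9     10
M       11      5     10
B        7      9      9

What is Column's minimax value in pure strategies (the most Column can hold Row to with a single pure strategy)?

Column maxima: Left → 11, Center → 9, Right → 10.
The smallest of these is 9.

9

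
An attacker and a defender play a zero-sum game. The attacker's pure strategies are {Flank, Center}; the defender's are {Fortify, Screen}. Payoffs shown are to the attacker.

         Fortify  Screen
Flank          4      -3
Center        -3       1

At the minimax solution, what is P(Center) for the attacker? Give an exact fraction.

7/11

Row minima: Flank → -3, Center → -3; maximin = -3.
Column maxima: Fortify → 4, Screen → 1; minimax = 1.
-3 ≠ 1, so there is no saddle point; optimal play is mixed.
Let the attacker play Flank with probability p. Expected payoff against Fortify: 4p + (-3)(1−p) = 7p − 3; against Screen: (-3)p + 1(1−p) = −4p + 1.
Setting these equal: 7p − 3 = −4p + 1 ⇒ 11p = 4 ⇒ p = 4/11, and the value is (7)·(4/11) − 3 = -5/11.
For the defender: with q = P(Fortify), equating Flank's and Center's payoffs gives 7q − 3 = −4q + 1 ⇒ q = 4/11.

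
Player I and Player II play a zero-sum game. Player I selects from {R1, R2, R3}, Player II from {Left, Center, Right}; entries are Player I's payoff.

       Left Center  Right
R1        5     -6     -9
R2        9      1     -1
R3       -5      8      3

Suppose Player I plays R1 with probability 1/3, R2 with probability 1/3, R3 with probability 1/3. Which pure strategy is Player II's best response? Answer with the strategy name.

Right

If Player II plays Left, Player I's expected payoff is (1/3)·5 + (1/3)·9 + (1/3)·(-5) = 3.
If Player II plays Center, Player I's expected payoff is (1/3)·(-6) + (1/3)·1 + (1/3)·8 = 1.
If Player II plays Right, Player I's expected payoff is (1/3)·(-9) + (1/3)·(-1) + (1/3)·3 = -7/3.
Player II minimizes Player I's payoff; the smallest is -7/3, so the best response is Right.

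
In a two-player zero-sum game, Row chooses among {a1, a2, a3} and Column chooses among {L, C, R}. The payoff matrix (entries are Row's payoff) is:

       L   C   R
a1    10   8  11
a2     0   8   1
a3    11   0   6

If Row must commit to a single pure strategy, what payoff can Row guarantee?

8

Row minima: a1 → 8, a2 → 0, a3 → 0.
The best of these is 8.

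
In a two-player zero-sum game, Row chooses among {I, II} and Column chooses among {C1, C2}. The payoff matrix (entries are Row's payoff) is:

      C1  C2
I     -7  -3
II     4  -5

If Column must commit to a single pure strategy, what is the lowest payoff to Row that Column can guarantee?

-3

Column maxima: C1 → 4, C2 → -3.
The smallest of these is -3.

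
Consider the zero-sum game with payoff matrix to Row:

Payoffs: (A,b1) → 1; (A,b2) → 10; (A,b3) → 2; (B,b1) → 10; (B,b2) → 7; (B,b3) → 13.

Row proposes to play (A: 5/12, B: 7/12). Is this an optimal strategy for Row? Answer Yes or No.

Against b1 this mix gives (5/12)·1 + (7/12)·10 = 25/4.
Against b2 this mix gives (5/12)·10 + (7/12)·7 = 33/4.
Against b3 this mix gives (5/12)·2 + (7/12)·13 = 101/12.
Column will play b1, holding Row to 25/4. Shifting weight toward the row that does better against b1 would raise this floor (the equalizing mix achieves 31/4 against both b1 and b2), so the proposed strategy is not optimal.

No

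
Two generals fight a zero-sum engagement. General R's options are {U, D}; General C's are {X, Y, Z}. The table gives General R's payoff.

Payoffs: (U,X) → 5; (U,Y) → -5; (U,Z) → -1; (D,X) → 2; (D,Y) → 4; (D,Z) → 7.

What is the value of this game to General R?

5/2

Row minima: U → -5, D → 2; maximin = 2.
Column maxima: X → 5, Y → 4, Z → 7; minimax = 4.
2 ≠ 4, so there is no saddle point; optimal play is mixed.
Z is strictly dominated by Y (it gives General R strictly more in every row), so General C never plays it.
On the remaining 2×2 (U, D vs X, Y):
Let General R play U with probability p. Expected payoff against X: 5p + 2(1−p) = 3p + 2; against Y: (-5)p + 4(1−p) = −9p + 4.
Setting these equal: 3p + 2 = −9p + 4 ⇒ 12p = 2 ⇒ p = 1/6, and the value is (3)·(1/6) + 2 = 5/2.
For General C: with q = P(X), equating U's and D's payoffs gives 10q − 5 = −2q + 4 ⇒ q = 3/4.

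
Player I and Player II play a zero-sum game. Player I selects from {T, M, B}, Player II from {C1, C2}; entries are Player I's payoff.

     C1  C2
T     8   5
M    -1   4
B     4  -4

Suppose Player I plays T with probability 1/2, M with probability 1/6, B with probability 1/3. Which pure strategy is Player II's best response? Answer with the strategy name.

If Player II plays C1, Player I's expected payoff is (1/2)·8 + (1/6)·(-1) + (1/3)·4 = 31/6.
If Player II plays C2, Player I's expected payoff is (1/2)·5 + (1/6)·4 + (1/3)·(-4) = 11/6.
Player II minimizes Player I's payoff; the smallest is 11/6, so the best response is C2.

C2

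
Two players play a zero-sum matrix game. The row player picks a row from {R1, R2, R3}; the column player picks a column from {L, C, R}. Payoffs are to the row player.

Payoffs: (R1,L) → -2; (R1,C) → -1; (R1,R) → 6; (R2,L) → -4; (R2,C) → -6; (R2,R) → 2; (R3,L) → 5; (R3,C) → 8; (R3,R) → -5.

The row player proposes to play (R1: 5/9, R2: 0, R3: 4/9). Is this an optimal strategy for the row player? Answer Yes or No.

Against L this mix gives (5/9)·(-2) + (4/9)·5 = 10/9.
Against C this mix gives (5/9)·(-1) + (4/9)·8 = 3.
Against R this mix gives (5/9)·6 + (4/9)·(-5) = 10/9.
All of the column player's active replies (L, R) yield 10/9, and no column does worse for the row player. The mix makes the column player indifferent and guarantees 10/9, so it is optimal.

Yes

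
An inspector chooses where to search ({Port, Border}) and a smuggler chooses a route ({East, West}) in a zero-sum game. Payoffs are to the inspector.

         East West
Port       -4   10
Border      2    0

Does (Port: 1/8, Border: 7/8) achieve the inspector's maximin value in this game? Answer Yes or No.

Yes

Against East this mix gives (1/8)·(-4) + (7/8)·2 = 5/4.
Against West this mix gives (1/8)·10 + (7/8)·0 = 5/4.
All of the smuggler's active replies (East, West) yield 5/4, and no column does worse for the inspector. The mix makes the smuggler indifferent and guarantees 5/4, so it is optimal.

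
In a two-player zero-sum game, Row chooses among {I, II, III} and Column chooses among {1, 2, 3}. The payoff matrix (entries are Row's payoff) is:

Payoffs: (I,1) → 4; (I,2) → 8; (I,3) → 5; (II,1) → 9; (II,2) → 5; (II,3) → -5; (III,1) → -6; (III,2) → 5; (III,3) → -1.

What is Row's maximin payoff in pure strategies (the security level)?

4

Row minima: I → 4, II → -5, III → -6.
The best of these is 4.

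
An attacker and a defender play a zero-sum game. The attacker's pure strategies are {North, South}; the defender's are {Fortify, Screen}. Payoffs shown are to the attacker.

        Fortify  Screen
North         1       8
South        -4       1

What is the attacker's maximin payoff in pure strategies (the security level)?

Row minima: North → 1, South → -4.
The best of these is 1.

1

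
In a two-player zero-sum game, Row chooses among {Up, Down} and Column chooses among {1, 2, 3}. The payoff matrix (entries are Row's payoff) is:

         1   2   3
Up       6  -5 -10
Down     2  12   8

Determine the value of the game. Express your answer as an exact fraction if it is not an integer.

34/11

Row minima: Up → -10, Down → 2; maximin = 2.
Column maxima: 1 → 6, 2 → 12, 3 → 8; minimax = 6.
2 ≠ 6, so there is no saddle point; optimal play is mixed.
2 is strictly dominated by 3 (it gives Row strictly more in every row), so Column never plays it.
On the remaining 2×2 (Up, Down vs 1, 3):
Let Row play Up with probability p. Expected payoff against 1: 6p + 2(1−p) = 4p + 2; against 3: (-10)p + 8(1−p) = −18p + 8.
Setting these equal: 4p + 2 = −18p + 8 ⇒ 22p = 6 ⇒ p = 3/11, and the value is (4)·(3/11) + 2 = 34/11.
For Column: with q = P(1), equating Up's and Down's payoffs gives 16q − 10 = −6q + 8 ⇒ q = 9/11.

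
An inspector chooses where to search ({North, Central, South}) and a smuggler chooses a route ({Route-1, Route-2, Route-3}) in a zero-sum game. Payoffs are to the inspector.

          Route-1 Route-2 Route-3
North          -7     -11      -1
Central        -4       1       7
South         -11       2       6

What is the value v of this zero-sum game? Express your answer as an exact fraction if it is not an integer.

Row minima: North → -11, Central → -4, South → -11; maximin = -4.
Column maxima: Route-1 → -4, Route-2 → 2, Route-3 → 7; minimax = -4.
Since maximin = minimax = -4, there is a saddle point and the value is -4.

-4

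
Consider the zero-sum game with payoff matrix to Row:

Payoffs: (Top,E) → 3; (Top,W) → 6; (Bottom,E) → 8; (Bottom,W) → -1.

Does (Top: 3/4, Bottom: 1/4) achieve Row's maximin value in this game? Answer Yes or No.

Against E this mix gives (3/4)·3 + (1/4)·8 = 17/4.
Against W this mix gives (3/4)·6 + (1/4)·(-1) = 17/4.
All of Column's active replies (E, W) yield 17/4, and no column does worse for Row. The mix makes Column indifferent and guarantees 17/4, so it is optimal.

Yes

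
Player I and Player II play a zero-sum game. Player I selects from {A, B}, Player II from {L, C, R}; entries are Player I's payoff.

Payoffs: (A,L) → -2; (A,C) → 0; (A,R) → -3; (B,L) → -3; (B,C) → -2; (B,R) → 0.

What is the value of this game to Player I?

Row minima: A → -3, B → -3; maximin = -3.
Column maxima: L → -2, C → 0, R → 0; minimax = -2.
-3 ≠ -2, so there is no saddle point; optimal play is mixed.
C is strictly dominated by L (it gives Player I strictly more in every row), so Player II never plays it.
On the remaining 2×2 (A, B vs L, R):
Let Player I play A with probability p. Expected payoff against L: (-2)p + (-3)(1−p) = p − 3; against R: (-3)p + 0(1−p) = −3p.
Setting these equal: p − 3 = −3p ⇒ 4p = 3 ⇒ p = 3/4, and the value is (1)·(3/4) − 3 = -9/4.
For Player II: with q = P(L), equating A's and B's payoffs gives q − 3 = −3q ⇒ q = 3/4.

-9/4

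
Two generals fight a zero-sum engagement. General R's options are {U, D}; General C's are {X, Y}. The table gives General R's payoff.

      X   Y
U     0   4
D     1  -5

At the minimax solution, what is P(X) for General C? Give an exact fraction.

9/10

Row minima: U → 0, D → -5; maximin = 0.
Column maxima: X → 1, Y → 4; minimax = 1.
0 ≠ 1, so there is no saddle point; optimal play is mixed.
Let General R play U with probability p. Expected payoff against X: 0p + 1(1−p) = −p + 1; against Y: 4p + (-5)(1−p) = 9p − 5.
Setting these equal: −p + 1 = 9p − 5 ⇒ −10p = -6 ⇒ p = 3/5, and the value is (-1)·(3/5) + 1 = 2/5.
For General C: with q = P(X), equating U's and D's payoffs gives −4q + 4 = 6q − 5 ⇒ q = 9/10.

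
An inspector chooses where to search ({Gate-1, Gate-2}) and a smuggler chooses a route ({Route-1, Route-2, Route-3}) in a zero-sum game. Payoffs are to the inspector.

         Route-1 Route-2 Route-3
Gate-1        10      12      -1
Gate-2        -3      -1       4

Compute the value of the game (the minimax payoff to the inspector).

Row minima: Gate-1 → -1, Gate-2 → -3; maximin = -1.
Column maxima: Route-1 → 10, Route-2 → 12, Route-3 → 4; minimax = 4.
-1 ≠ 4, so there is no saddle point; optimal play is mixed.
Route-2 is strictly dominated by Route-1 (it gives the inspector strictly more in every row), so the smuggler never plays it.
On the remaining 2×2 (Gate-1, Gate-2 vs Route-1, Route-3):
Let the inspector play Gate-1 with probability p. Expected payoff against Route-1: 10p + (-3)(1−p) = 13p − 3; against Route-3: (-1)p + 4(1−p) = −5p + 4.
Setting these equal: 13p − 3 = −5p + 4 ⇒ 18p = 7 ⇒ p = 7/18, and the value is (13)·(7/18) − 3 = 37/18.
For the smuggler: with q = P(Route-1), equating Gate-1's and Gate-2's payoffs gives 11q − 1 = −7q + 4 ⇒ q = 5/18.

37/18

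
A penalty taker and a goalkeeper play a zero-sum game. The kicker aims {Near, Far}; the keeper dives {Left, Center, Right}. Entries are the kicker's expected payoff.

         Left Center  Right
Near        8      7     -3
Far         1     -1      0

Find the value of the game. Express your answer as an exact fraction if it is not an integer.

-3/11

Row minima: Near → -3, Far → -1; maximin = -1.
Column maxima: Left → 8, Center → 7, Right → 0; minimax = 0.
-1 ≠ 0, so there is no saddle point; optimal play is mixed.
Left is strictly dominated by Center (it gives the kicker strictly more in every row), so the keeper never plays it.
On the remaining 2×2 (Near, Far vs Center, Right):
Let the kicker play Near with probability p. Expected payoff against Center: 7p + (-1)(1−p) = 8p − 1; against Right: (-3)p + 0(1−p) = −3p.
Setting these equal: 8p − 1 = −3p ⇒ 11p = 1 ⇒ p = 1/11, and the value is (8)·(1/11) − 1 = -3/11.
For the keeper: with q = P(Center), equating Near's and Far's payoffs gives 10q − 3 = −q ⇒ q = 3/11.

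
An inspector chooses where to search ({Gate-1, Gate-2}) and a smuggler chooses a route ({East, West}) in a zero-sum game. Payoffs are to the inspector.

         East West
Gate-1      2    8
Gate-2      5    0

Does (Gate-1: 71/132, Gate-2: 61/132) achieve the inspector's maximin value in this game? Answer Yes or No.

No

Against East this mix gives (71/132)·2 + (61/132)·5 = 149/44.
Against West this mix gives (71/132)·8 + (61/132)·0 = 142/33.
The smuggler will play East, holding the inspector to 149/44. Shifting weight toward the row that does better against East would raise this floor (the equalizing mix achieves 40/11 against both East and West), so the proposed strategy is not optimal.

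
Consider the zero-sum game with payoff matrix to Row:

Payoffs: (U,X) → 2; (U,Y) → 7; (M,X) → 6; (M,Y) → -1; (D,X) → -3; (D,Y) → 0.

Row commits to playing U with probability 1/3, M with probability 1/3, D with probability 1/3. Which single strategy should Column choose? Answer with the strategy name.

If Column plays X, Row's expected payoff is (1/3)·2 + (1/3)·6 + (1/3)·(-3) = 5/3.
If Column plays Y, Row's expected payoff is (1/3)·7 + (1/3)·(-1) + (1/3)·0 = 2.
Column minimizes Row's payoff; the smallest is 5/3, so the best response is X.

X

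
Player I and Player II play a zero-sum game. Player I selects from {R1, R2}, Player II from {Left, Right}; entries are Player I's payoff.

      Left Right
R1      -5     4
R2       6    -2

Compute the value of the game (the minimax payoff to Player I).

Row minima: R1 → -5, R2 → -2; maximin = -2.
Column maxima: Left → 6, Right → 4; minimax = 4.
-2 ≠ 4, so there is no saddle point; optimal play is mixed.
Let Player I play R1 with probability p. Expected payoff against Left: (-5)p + 6(1−p) = −11p + 6; against Right: 4p + (-2)(1−p) = 6p − 2.
Setting these equal: −11p + 6 = 6p − 2 ⇒ −17p = -8 ⇒ p = 8/17, and the value is (-11)·(8/17) + 6 = 14/17.
For Player II: with q = P(Left), equating R1's and R2's payoffs gives −9q + 4 = 8q − 2 ⇒ q = 6/17.

14/17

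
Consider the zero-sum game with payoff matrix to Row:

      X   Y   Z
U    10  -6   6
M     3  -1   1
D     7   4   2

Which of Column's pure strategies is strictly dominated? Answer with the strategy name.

Y holds Row's payoff strictly below X in every row: -6 < 10, -1 < 3, 4 < 7.
So X is strictly dominated for Column.

X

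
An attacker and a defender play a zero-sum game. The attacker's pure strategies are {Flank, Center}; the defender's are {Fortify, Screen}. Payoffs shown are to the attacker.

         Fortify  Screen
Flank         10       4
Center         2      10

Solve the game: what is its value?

Row minima: Flank → 4, Center → 2; maximin = 4.
Column maxima: Fortify → 10, Screen → 10; minimax = 10.
4 ≠ 10, so there is no saddle point; optimal play is mixed.
Let the attacker play Flank with probability p. Expected payoff against Fortify: 10p + 2(1−p) = 8p + 2; against Screen: 4p + 10(1−p) = −6p + 10.
Setting these equal: 8p + 2 = −6p + 10 ⇒ 14p = 8 ⇒ p = 4/7, and the value is (8)·(4/7) + 2 = 46/7.
For the defender: with q = P(Fortify), equating Flank's and Center's payoffs gives 6q + 4 = −8q + 10 ⇒ q = 3/7.

46/7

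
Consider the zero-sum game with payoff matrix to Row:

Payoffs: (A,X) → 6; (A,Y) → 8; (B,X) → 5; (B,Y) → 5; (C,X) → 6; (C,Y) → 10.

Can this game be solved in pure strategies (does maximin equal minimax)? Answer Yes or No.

Row minima: A → 6, B → 5, C → 6; maximin = 6.
Column maxima: X → 6, Y → 10; minimax = 6.
maximin = minimax = 6, so a saddle point exists.

Yes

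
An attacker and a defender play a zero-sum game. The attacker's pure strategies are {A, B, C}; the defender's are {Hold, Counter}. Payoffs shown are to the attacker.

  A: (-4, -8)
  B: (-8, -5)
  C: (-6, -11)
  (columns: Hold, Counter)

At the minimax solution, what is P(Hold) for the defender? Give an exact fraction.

3/7

Row minima: A → -8, B → -8, C → -11; maximin = -8.
Column maxima: Hold → -4, Counter → -5; minimax = -5.
-8 ≠ -5, so there is no saddle point; optimal play is mixed.
C is strictly dominated by A, so the attacker never plays it.
On the remaining 2×2 (A, B vs Hold, Counter):
Let the attacker play A with probability p. Expected payoff against Hold: (-4)p + (-8)(1−p) = 4p − 8; against Counter: (-8)p + (-5)(1−p) = −3p − 5.
Setting these equal: 4p − 8 = −3p − 5 ⇒ 7p = 3 ⇒ p = 3/7, and the value is (4)·(3/7) − 8 = -44/7.
For the defender: with q = P(Hold), equating A's and B's payoffs gives 4q − 8 = −3q − 5 ⇒ q = 3/7.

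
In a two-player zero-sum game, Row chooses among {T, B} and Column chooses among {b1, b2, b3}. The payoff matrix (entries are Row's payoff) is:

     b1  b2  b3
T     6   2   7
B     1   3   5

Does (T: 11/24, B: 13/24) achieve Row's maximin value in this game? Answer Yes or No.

Against b1 this mix gives (11/24)·6 + (13/24)·1 = 79/24.
Against b2 this mix gives (11/24)·2 + (13/24)·3 = 61/24.
Against b3 this mix gives (11/24)·7 + (13/24)·5 = 71/12.
Column will play b2, holding Row to 61/24. Shifting weight toward the row that does better against b2 would raise this floor (the equalizing mix achieves 8/3 against both b2 and b1), so the proposed strategy is not optimal.

No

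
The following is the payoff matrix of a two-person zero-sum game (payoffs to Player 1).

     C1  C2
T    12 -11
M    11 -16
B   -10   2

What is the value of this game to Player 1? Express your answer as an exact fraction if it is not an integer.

-86/35

Row minima: T → -11, M → -16, B → -10; maximin = -10.
Column maxima: C1 → 12, C2 → 2; minimax = 2.
-10 ≠ 2, so there is no saddle point; optimal play is mixed.
M is strictly dominated by T, so Player 1 never plays it.
On the remaining 2×2 (T, B vs C1, C2):
Let Player 1 play T with probability p. Expected payoff against C1: 12p + (-10)(1−p) = 22p − 10; against C2: (-11)p + 2(1−p) = −13p + 2.
Setting these equal: 22p − 10 = −13p + 2 ⇒ 35p = 12 ⇒ p = 12/35, and the value is (22)·(12/35) − 10 = -86/35.
For Player 2: with q = P(C1), equating T's and B's payoffs gives 23q − 11 = −12q + 2 ⇒ q = 13/35.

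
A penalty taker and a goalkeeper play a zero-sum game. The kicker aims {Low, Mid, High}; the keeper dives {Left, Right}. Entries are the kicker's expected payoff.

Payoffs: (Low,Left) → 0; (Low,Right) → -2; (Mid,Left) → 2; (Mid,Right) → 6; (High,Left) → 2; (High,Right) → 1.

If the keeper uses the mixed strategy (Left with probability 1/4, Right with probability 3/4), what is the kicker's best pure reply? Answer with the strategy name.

Expected payoff of Low: (1/4)·0 + (3/4)·(-2) = -3/2.
Expected payoff of Mid: (1/4)·2 + (3/4)·6 = 5.
Expected payoff of High: (1/4)·2 + (3/4)·1 = 5/4.
The largest is 5, so the kicker's best response is Mid.

Mid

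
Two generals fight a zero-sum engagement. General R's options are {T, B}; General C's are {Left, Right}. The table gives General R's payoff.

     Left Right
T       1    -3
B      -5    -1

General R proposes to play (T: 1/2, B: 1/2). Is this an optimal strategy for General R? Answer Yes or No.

Yes

Against Left this mix gives (1/2)·1 + (1/2)·(-5) = -2.
Against Right this mix gives (1/2)·(-3) + (1/2)·(-1) = -2.
All of General C's active replies (Left, Right) yield -2, and no column does worse for General R. The mix makes General C indifferent and guarantees -2, so it is optimal.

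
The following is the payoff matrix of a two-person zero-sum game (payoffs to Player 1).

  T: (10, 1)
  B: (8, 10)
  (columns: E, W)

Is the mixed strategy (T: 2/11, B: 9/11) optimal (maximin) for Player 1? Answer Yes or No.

Yes

Against E this mix gives (2/11)·10 + (9/11)·8 = 92/11.
Against W this mix gives (2/11)·1 + (9/11)·10 = 92/11.
All of Player 2's active replies (E, W) yield 92/11, and no column does worse for Player 1. The mix makes Player 2 indifferent and guarantees 92/11, so it is optimal.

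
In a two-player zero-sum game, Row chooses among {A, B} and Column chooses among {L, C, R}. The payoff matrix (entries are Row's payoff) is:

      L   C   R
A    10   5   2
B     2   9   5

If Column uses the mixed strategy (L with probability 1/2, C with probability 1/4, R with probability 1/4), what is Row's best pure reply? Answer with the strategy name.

A

Expected payoff of A: (1/2)·10 + (1/4)·5 + (1/4)·2 = 27/4.
Expected payoff of B: (1/2)·2 + (1/4)·9 + (1/4)·5 = 9/2.
The largest is 27/4, so Row's best response is A.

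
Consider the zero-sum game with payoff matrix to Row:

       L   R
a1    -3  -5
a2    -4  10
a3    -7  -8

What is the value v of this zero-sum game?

-25/8

Row minima: a1 → -5, a2 → -4, a3 → -8; maximin = -4.
Column maxima: L → -3, R → 10; minimax = -3.
-4 ≠ -3, so there is no saddle point; optimal play is mixed.
a3 is strictly dominated by a1, so Row never plays it.
On the remaining 2×2 (a1, a2 vs L, R):
Let Row play a1 with probability p. Expected payoff against L: (-3)p + (-4)(1−p) = p − 4; against R: (-5)p + 10(1−p) = −15p + 10.
Setting these equal: p − 4 = −15p + 10 ⇒ 16p = 14 ⇒ p = 7/8, and the value is (1)·(7/8) − 4 = -25/8.
For Column: with q = P(L), equating a1's and a2's payoffs gives 2q − 5 = −14q + 10 ⇒ q = 15/16.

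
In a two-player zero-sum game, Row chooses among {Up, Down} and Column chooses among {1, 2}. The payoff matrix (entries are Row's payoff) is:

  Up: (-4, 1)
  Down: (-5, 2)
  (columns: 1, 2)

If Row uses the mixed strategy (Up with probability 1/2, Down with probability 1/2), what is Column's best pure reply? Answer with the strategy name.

If Column plays 1, Row's expected payoff is (1/2)·(-4) + (1/2)·(-5) = -9/2.
If Column plays 2, Row's expected payoff is (1/2)·1 + (1/2)·2 = 3/2.
Column minimizes Row's payoff; the smallest is -9/2, so the best response is 1.

1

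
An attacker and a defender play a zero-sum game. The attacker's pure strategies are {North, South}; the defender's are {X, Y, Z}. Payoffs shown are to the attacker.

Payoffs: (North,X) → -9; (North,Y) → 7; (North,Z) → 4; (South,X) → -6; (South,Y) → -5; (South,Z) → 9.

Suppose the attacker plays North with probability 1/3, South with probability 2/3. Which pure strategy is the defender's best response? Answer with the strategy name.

If the defender plays X, the attacker's expected payoff is (1/3)·(-9) + (2/3)·(-6) = -7.
If the defender plays Y, the attacker's expected payoff is (1/3)·7 + (2/3)·(-5) = -1.
If the defender plays Z, the attacker's expected payoff is (1/3)·4 + (2/3)·9 = 22/3.
The defender minimizes the attacker's payoff; the smallest is -7, so the best response is X.

X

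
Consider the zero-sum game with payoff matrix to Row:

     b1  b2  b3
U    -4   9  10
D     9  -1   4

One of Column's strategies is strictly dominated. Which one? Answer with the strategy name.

b3

b2 holds Row's payoff strictly below b3 in every row: 9 < 10, -1 < 4.
So b3 is strictly dominated for Column.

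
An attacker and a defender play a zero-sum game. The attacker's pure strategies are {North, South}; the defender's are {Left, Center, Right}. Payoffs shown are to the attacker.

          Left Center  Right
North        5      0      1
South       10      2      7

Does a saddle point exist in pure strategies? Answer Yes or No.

Row minima: North → 0, South → 2; maximin = 2.
Column maxima: Left → 10, Center → 2, Right → 7; minimax = 2.
maximin = minimax = 2, so a saddle point exists.

Yes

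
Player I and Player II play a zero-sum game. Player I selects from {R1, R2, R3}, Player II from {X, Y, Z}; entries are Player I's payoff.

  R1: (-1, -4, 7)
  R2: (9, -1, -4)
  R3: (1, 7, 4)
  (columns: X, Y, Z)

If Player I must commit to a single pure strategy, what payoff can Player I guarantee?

1

Row minima: R1 → -4, R2 → -4, R3 → 1.
The best of these is 1.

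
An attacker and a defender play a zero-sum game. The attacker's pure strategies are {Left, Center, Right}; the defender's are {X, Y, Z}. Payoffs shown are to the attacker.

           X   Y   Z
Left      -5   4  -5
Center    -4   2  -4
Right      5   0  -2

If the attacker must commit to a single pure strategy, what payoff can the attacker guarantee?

-2

Row minima: Left → -5, Center → -4, Right → -2.
The best of these is -2.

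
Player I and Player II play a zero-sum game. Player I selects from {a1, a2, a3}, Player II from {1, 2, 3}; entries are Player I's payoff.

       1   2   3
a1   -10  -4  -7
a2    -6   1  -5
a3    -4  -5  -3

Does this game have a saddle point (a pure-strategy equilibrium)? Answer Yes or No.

No

Row minima: a1 → -10, a2 → -6, a3 → -5; maximin = -5.
Column maxima: 1 → -4, 2 → 1, 3 → -3; minimax = -4.
-5 ≠ -4, so no pure-strategy equilibrium exists.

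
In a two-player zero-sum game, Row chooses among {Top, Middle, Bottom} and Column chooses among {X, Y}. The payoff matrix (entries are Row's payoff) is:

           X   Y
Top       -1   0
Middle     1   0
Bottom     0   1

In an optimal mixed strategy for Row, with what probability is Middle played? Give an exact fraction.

Row minima: Top → -1, Middle → 0, Bottom → 0; maximin = 0.
Column maxima: X → 1, Y → 1; minimax = 1.
0 ≠ 1, so there is no saddle point; optimal play is mixed.
Top is strictly dominated by Bottom, so Row never plays it.
On the remaining 2×2 (Middle, Bottom vs X, Y):
Let Row play Middle with probability p. Expected payoff against X: 1p + 0(1−p) = p; against Y: 0p + 1(1−p) = −p + 1.
Setting these equal: p = −p + 1 ⇒ 2p = 1 ⇒ p = 1/2, and the value is (1)·(1/2) = 1/2.
For Column: with q = P(X), equating Middle's and Bottom's payoffs gives q = −q + 1 ⇒ q = 1/2.

1/2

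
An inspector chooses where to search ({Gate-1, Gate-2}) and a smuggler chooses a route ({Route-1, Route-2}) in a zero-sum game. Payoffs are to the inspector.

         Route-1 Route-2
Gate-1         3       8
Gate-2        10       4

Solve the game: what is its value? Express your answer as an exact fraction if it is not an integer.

Row minima: Gate-1 → 3, Gate-2 → 4; maximin = 4.
Column maxima: Route-1 → 10, Route-2 → 8; minimax = 8.
4 ≠ 8, so there is no saddle point; optimal play is mixed.
Let the inspector play Gate-1 with probability p. Expected payoff against Route-1: 3p + 10(1−p) = −7p + 10; against Route-2: 8p + 4(1−p) = 4p + 4.
Setting these equal: −7p + 10 = 4p + 4 ⇒ −11p = -6 ⇒ p = 6/11, and the value is (-7)·(6/11) + 10 = 68/11.
For the smuggler: with q = P(Route-1), equating Gate-1's and Gate-2's payoffs gives −5q + 8 = 6q + 4 ⇒ q = 4/11.

68/11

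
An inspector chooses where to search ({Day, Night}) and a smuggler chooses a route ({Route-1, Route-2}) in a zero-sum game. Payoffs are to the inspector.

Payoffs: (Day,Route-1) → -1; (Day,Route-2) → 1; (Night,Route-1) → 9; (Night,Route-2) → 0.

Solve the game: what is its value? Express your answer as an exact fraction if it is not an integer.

9/11

Row minima: Day → -1, Night → 0; maximin = 0.
Column maxima: Route-1 → 9, Route-2 → 1; minimax = 1.
0 ≠ 1, so there is no saddle point; optimal play is mixed.
Let the inspector play Day with probability p. Expected payoff against Route-1: (-1)p + 9(1−p) = −10p + 9; against Route-2: 1p + 0(1−p) = p.
Setting these equal: −10p + 9 = p ⇒ −11p = -9 ⇒ p = 9/11, and the value is (-10)·(9/11) + 9 = 9/11.
For the smuggler: with q = P(Route-1), equating Day's and Night's payoffs gives −2q + 1 = 9q ⇒ q = 1/11.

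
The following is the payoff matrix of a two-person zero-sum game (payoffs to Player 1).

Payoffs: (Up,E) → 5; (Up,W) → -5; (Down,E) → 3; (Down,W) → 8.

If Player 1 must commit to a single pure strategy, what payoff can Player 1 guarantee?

Row minima: Up → -5, Down → 3.
The best of these is 3.

3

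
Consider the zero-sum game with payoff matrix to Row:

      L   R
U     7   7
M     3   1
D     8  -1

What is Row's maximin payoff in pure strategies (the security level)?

Row minima: U → 7, M → 1, D → -1.
The best of these is 7.

7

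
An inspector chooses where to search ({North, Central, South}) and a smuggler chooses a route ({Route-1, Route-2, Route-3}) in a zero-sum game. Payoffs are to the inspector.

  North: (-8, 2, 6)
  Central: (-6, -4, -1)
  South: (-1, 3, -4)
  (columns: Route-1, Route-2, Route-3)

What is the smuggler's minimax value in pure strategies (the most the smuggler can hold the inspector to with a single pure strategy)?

-1

Column maxima: Route-1 → -1, Route-2 → 3, Route-3 → 6.
The smallest of these is -1.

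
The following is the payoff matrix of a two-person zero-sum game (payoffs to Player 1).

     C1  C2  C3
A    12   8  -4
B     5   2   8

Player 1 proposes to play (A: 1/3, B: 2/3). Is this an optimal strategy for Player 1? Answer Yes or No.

Against C1 this mix gives (1/3)·12 + (2/3)·5 = 22/3.
Against C2 this mix gives (1/3)·8 + (2/3)·2 = 4.
Against C3 this mix gives (1/3)·(-4) + (2/3)·8 = 4.
All of Player 2's active replies (C2, C3) yield 4, and no column does worse for Player 1. The mix makes Player 2 indifferent and guarantees 4, so it is optimal.

Yes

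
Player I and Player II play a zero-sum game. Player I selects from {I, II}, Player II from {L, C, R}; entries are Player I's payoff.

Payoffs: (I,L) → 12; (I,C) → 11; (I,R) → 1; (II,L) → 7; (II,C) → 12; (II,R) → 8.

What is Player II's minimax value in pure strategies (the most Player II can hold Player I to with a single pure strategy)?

Column maxima: L → 12, C → 12, R → 8.
The smallest of these is 8.

8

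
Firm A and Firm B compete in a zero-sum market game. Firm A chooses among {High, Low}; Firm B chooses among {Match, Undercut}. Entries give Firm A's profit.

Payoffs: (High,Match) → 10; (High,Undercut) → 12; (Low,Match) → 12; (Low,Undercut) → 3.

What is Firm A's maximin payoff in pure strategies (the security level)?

Row minima: High → 10, Low → 3.
The best of these is 10.

10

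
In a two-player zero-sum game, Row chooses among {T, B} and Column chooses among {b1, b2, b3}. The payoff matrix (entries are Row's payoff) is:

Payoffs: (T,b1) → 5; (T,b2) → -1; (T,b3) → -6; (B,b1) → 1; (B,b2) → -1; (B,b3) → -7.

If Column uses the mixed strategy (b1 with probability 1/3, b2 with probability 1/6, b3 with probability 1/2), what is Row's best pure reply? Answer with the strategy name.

Expected payoff of T: (1/3)·5 + (1/6)·(-1) + (1/2)·(-6) = -3/2.
Expected payoff of B: (1/3)·1 + (1/6)·(-1) + (1/2)·(-7) = -10/3.
The largest is -3/2, so Row's best response is T.

T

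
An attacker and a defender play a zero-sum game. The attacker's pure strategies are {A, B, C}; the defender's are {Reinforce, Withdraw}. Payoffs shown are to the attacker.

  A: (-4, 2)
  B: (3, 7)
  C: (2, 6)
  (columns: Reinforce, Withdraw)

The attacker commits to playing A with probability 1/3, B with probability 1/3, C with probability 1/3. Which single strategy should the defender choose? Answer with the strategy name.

Reinforce

If the defender plays Reinforce, the attacker's expected payoff is (1/3)·(-4) + (1/3)·3 + (1/3)·2 = 1/3.
If the defender plays Withdraw, the attacker's expected payoff is (1/3)·2 + (1/3)·7 + (1/3)·6 = 5.
The defender minimizes the attacker's payoff; the smallest is 1/3, so the best response is Reinforce.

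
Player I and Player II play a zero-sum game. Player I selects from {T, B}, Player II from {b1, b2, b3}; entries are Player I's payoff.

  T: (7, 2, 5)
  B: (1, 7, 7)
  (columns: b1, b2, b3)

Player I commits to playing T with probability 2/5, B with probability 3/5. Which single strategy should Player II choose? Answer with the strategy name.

b1

If Player II plays b1, Player I's expected payoff is (2/5)·7 + (3/5)·1 = 17/5.
If Player II plays b2, Player I's expected payoff is (2/5)·2 + (3/5)·7 = 5.
If Player II plays b3, Player I's expected payoff is (2/5)·5 + (3/5)·7 = 31/5.
Player II minimizes Player I's payoff; the smallest is 17/5, so the best response is b1.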